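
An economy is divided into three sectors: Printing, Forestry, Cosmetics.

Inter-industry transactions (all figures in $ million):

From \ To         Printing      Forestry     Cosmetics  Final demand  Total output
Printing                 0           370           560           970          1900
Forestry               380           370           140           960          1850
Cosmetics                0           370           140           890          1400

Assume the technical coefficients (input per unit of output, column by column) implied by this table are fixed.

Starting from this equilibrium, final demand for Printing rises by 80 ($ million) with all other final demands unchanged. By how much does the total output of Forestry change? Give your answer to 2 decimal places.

Δx_F = 22.22

Technical coefficients a_ij = z_ij / X_j:
  a_PP = 0/1900 = 0.00, a_FP = 380/1900 = 0.20, a_CP = 0/1900 = 0.00
  a_PF = 370/1850 = 0.20, a_FF = 370/1850 = 0.20, a_CF = 370/1850 = 0.20
  a_PC = 560/1400 = 0.40, a_FC = 140/1400 = 0.10, a_CC = 140/1400 = 0.10
I − A =
  [   1.00    -0.20    -0.40]
  [  -0.20     0.80    -0.10]
  [   0.00    -0.20     0.90]
Cofactors of I−A, C_ij = (−1)^(i+j)·(minor ij) (rows/columns in the sector order above):
  C_11 = (0.80)(0.90) − (-0.10)(-0.20) = 0.7000
  C_12 = −[(-0.20)(0.90) − (-0.10)(0.00)] = 0.1800
  C_13 = (-0.20)(-0.20) − (0.80)(0.00) = 0.0400
  C_21 = −[(-0.20)(0.90) − (-0.40)(-0.20)] = 0.2600
  C_22 = (1.00)(0.90) − (-0.40)(0.00) = 0.9000
  C_23 = −[(1.00)(-0.20) − (-0.20)(0.00)] = 0.2000
  C_31 = (-0.20)(-0.10) − (-0.40)(0.80) = 0.3400
  C_32 = −[(1.00)(-0.10) − (-0.40)(-0.20)] = 0.1800
  C_33 = (1.00)(0.80) − (-0.20)(-0.20) = 0.7600
det(I−A) = Σ_j (I−A)_1j·C_1j = (1.00)(0.7000) + (-0.20)(0.1800) + (-0.40)(0.0400) = 0.6480
adj(I−A) = Cᵀ =
  [ 0.7000   0.2600   0.3400]
  [ 0.1800   0.9000   0.1800]
  [ 0.0400   0.2000   0.7600]
(I − A)⁻¹ = adj(I−A) / det(I−A) ≈
  [   1.0802     0.4012     0.5247]
  [   0.2778     1.3889     0.2778]
  [   0.0617     0.3086     1.1728]
Δx = (I − A)⁻¹ Δd with Δd having +80 in the Printing component and 0 elsewhere.
So Δx_F = L_FP · (+80), where L_FP = adj(I−A)_FP / det(I−A) = 0.1800 / 0.6480.
Δx_F = 0.1800 × (+80) / 0.6480 = 14.40 / 0.6480 ≈ 22.22.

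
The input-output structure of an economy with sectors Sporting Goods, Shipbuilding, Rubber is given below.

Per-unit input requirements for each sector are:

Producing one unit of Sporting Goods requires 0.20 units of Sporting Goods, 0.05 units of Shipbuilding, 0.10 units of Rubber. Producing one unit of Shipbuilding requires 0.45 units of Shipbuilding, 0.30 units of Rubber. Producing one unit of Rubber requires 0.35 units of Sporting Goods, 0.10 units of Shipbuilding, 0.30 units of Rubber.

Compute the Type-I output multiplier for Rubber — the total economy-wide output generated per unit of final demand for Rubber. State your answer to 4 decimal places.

I − A =
  [   0.80     0.00    -0.35]
  [  -0.05     0.55    -0.10]
  [  -0.10    -0.30     0.70]
Cofactors of I−A, C_ij = (−1)^(i+j)·(minor ij) (rows/columns in the sector order above):
  C_11 = (0.55)(0.70) − (-0.10)(-0.30) = 0.3550
  C_12 = −[(-0.05)(0.70) − (-0.10)(-0.10)] = 0.0450
  C_13 = (-0.05)(-0.30) − (0.55)(-0.10) = 0.0700
  C_21 = −[(0.00)(0.70) − (-0.35)(-0.30)] = 0.1050
  C_22 = (0.80)(0.70) − (-0.35)(-0.10) = 0.5250
  C_23 = −[(0.80)(-0.30) − (0.00)(-0.10)] = 0.2400
  C_31 = (0.00)(-0.10) − (-0.35)(0.55) = 0.1925
  C_32 = −[(0.80)(-0.10) − (-0.35)(-0.05)] = 0.0975
  C_33 = (0.80)(0.55) − (0.00)(-0.05) = 0.4400
det(I−A) = Σ_j (I−A)_1j·C_1j = (0.80)(0.3550) + (0.00)(0.0450) + (-0.35)(0.0700) = 0.2595
adj(I−A) = Cᵀ =
  [ 0.3550   0.1050   0.1925]
  [ 0.0450   0.5250   0.0975]
  [ 0.0700   0.2400   0.4400]
(I − A)⁻¹ = adj(I−A) / det(I−A) ≈
  [   1.36802     0.40462     0.74181]
  [   0.17341     2.02312     0.37572]
  [   0.26975     0.92486     1.69557]
The output multiplier for sector j is the column-j sum of the Leontief inverse (I − A)⁻¹ = adj(I−A) / det(I−A).
Column 3 of adj(I−A): (0.1925, 0.0975, 0.4400); det(I−A) = 0.2595.
m_3 = (0.1925 + 0.0975 + 0.4400) / 0.2595 = 0.73 / 0.2595 ≈ 2.8131.

m_3 = 2.8131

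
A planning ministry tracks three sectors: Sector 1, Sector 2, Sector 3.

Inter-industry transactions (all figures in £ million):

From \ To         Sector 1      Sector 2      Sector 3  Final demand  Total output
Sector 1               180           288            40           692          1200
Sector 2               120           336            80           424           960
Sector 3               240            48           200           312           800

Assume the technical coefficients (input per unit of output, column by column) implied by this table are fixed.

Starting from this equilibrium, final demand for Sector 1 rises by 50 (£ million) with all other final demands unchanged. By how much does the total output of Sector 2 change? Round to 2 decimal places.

Technical coefficients a_ij = z_ij / X_j:
  a_11 = 180/1200 = 0.15, a_21 = 120/1200 = 0.10, a_31 = 240/1200 = 0.20
  a_12 = 288/960 = 0.30, a_22 = 336/960 = 0.35, a_32 = 48/960 = 0.05
  a_13 = 40/800 = 0.05, a_23 = 80/800 = 0.10, a_33 = 200/800 = 0.25
I − A =
  [   0.85    -0.30    -0.05]
  [  -0.10     0.65    -0.10]
  [  -0.20    -0.05     0.75]
Cofactors of I−A, C_ij = (−1)^(i+j)·(minor ij) (rows/columns in the sector order above):
  C_11 = (0.65)(0.75) − (-0.10)(-0.05) = 0.4825
  C_12 = −[(-0.10)(0.75) − (-0.10)(-0.20)] = 0.0950
  C_13 = (-0.10)(-0.05) − (0.65)(-0.20) = 0.1350
  C_21 = −[(-0.30)(0.75) − (-0.05)(-0.05)] = 0.2275
  C_22 = (0.85)(0.75) − (-0.05)(-0.20) = 0.6275
  C_23 = −[(0.85)(-0.05) − (-0.30)(-0.20)] = 0.1025
  C_31 = (-0.30)(-0.10) − (-0.05)(0.65) = 0.0625
  C_32 = −[(0.85)(-0.10) − (-0.05)(-0.10)] = 0.0900
  C_33 = (0.85)(0.65) − (-0.30)(-0.10) = 0.5225
det(I−A) = Σ_j (I−A)_1j·C_1j = (0.85)(0.4825) + (-0.30)(0.0950) + (-0.05)(0.1350) = 0.374875
adj(I−A) = Cᵀ =
  [ 0.4825   0.2275   0.0625]
  [ 0.0950   0.6275   0.0900]
  [ 0.1350   0.1025   0.5225]
(I − A)⁻¹ = adj(I−A) / det(I−A) ≈
  [   1.2871     0.6069     0.1667]
  [   0.2534     1.6739     0.2401]
  [   0.3601     0.2734     1.3938]
Δx = (I − A)⁻¹ Δd with Δd having +50 in the Sector 1 component and 0 elsewhere.
So Δx_2 = L_21 · (+50), where L_21 = adj(I−A)_21 / det(I−A) = 0.0950 / 0.374875.
Δx_2 = 0.0950 × (+50) / 0.374875 = 4.75 / 0.374875 ≈ 12.67.

Δx_2 = 12.67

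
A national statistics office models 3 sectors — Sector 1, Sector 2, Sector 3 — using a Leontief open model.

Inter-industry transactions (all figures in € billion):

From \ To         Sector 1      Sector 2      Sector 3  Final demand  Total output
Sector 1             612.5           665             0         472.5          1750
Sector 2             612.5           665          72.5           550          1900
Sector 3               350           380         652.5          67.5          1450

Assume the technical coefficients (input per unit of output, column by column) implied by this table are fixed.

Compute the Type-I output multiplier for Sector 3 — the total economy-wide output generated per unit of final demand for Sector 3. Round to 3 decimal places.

Technical coefficients a_ij = z_ij / X_j:
  a_11 = 612.5/1750 = 0.35, a_21 = 612.5/1750 = 0.35, a_31 = 350/1750 = 0.20
  a_12 = 665/1900 = 0.35, a_22 = 665/1900 = 0.35, a_32 = 380/1900 = 0.20
  a_13 = 0/1450 = 0.00, a_23 = 72.5/1450 = 0.05, a_33 = 652.5/1450 = 0.45
I − A =
  [   0.65    -0.35     0.00]
  [  -0.35     0.65    -0.05]
  [  -0.20    -0.20     0.55]
Cofactors of I−A, C_ij = (−1)^(i+j)·(minor ij) (rows/columns in the sector order above):
  C_11 = (0.65)(0.55) − (-0.05)(-0.20) = 0.3475
  C_12 = −[(-0.35)(0.55) − (-0.05)(-0.20)] = 0.2025
  C_13 = (-0.35)(-0.20) − (0.65)(-0.20) = 0.2000
  C_21 = −[(-0.35)(0.55) − (0.00)(-0.20)] = 0.1925
  C_22 = (0.65)(0.55) − (0.00)(-0.20) = 0.3575
  C_23 = −[(0.65)(-0.20) − (-0.35)(-0.20)] = 0.2000
  C_31 = (-0.35)(-0.05) − (0.00)(0.65) = 0.0175
  C_32 = −[(0.65)(-0.05) − (0.00)(-0.35)] = 0.0325
  C_33 = (0.65)(0.65) − (-0.35)(-0.35) = 0.3000
det(I−A) = Σ_j (I−A)_1j·C_1j = (0.65)(0.3475) + (-0.35)(0.2025) + (0.00)(0.2000) = 0.1550
adj(I−A) = Cᵀ =
  [ 0.3475   0.1925   0.0175]
  [ 0.2025   0.3575   0.0325]
  [ 0.2000   0.2000   0.3000]
(I − A)⁻¹ = adj(I−A) / det(I−A) ≈
  [   2.2419     1.2419     0.1129]
  [   1.3065     2.3065     0.2097]
  [   1.2903     1.2903     1.9355]
The output multiplier for sector j is the column-j sum of the Leontief inverse (I − A)⁻¹ = adj(I−A) / det(I−A).
Column 3 of adj(I−A): (0.0175, 0.0325, 0.3000); det(I−A) = 0.1550.
m_3 = (0.0175 + 0.0325 + 0.3000) / 0.1550 = 0.35 / 0.1550 ≈ 2.258.

m_3 = 2.258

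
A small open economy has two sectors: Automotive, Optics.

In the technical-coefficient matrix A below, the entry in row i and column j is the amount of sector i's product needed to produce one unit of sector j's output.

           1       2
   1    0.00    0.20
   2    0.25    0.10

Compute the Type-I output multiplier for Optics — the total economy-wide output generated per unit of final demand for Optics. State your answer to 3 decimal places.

I − A =
  [   1.00    -0.20]
  [  -0.25     0.90]
det(I−A) = (1.00)(0.90) − (-0.20)(-0.25) = 0.8500
adj(I−A) = [[0.90, 0.20], [0.25, 1.00]]
(I − A)⁻¹ = adj(I−A) / det(I−A) ≈
  [   1.0588     0.2353]
  [   0.2941     1.1765]
The output multiplier for sector j is the column-j sum of the Leontief inverse (I − A)⁻¹ = adj(I−A) / det(I−A).
Column 2 of adj(I−A): (0.20, 1.00); det(I−A) = 0.8500.
m_2 = (0.20 + 1.00) / 0.8500 = 1.20 / 0.8500 ≈ 1.412.

m_2 = 1.412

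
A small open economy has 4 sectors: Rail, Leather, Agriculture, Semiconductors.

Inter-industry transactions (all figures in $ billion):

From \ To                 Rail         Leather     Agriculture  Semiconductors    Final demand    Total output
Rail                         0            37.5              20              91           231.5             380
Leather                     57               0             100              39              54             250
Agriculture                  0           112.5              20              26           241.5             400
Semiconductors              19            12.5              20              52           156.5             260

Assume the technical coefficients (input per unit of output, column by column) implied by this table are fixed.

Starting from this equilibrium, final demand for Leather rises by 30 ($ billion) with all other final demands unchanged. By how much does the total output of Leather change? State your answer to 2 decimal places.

Δx_L = 36.09

Technical coefficients a_ij = z_ij / X_j:
  a_RR = 0/380 = 0.00, a_LR = 57/380 = 0.15, a_AR = 0/380 = 0.00, a_SR = 19/380 = 0.05
  a_RL = 37.5/250 = 0.15, a_LL = 0/250 = 0.00, a_AL = 112.5/250 = 0.45, a_SL = 12.5/250 = 0.05
  a_RA = 20/400 = 0.05, a_LA = 100/400 = 0.25, a_AA = 20/400 = 0.05, a_SA = 20/400 = 0.05
  a_RS = 91/260 = 0.35, a_LS = 39/260 = 0.15, a_AS = 26/260 = 0.10, a_SS = 52/260 = 0.20
I − A =
  [   1.00    -0.15    -0.05    -0.35]
  [  -0.15     1.00    -0.25    -0.15]
  [   0.00    -0.45     0.95    -0.10]
  [  -0.05    -0.05    -0.05     0.80]
Compute the cofactors C_ij = (−1)^(i+j)·(3×3 minor ij) of I−A; the adjugate is their transpose:
adj(I−A) = Cᵀ =
  [ 0.653250   0.156000   0.092625   0.326625]
  [ 0.121625   0.738125   0.212125   0.218125]
  [ 0.063125   0.357875   0.753250   0.188875]
  [ 0.052375   0.078250   0.066125   0.812750]
det(I−A) = Σ_j (I−A)_1j·C_1j = (1.00)(0.653250) + (-0.15)(0.121625) + (-0.05)(0.063125) + (-0.35)(0.052375) = 0.61351875
(I − A)⁻¹ = adj(I−A) / det(I−A) ≈
  [   1.0648     0.2543     0.1510     0.5324]
  [   0.1982     1.2031     0.3458     0.3555]
  [   0.1029     0.5833     1.2278     0.3079]
  [   0.0854     0.1275     0.1078     1.3247]
Δx = (I − A)⁻¹ Δd with Δd having +30 in the Leather component and 0 elsewhere.
So Δx_L = L_LL · (+30), where L_LL = adj(I−A)_LL / det(I−A) = 0.738125 / 0.61351875.
Δx_L = 0.738125 × (+30) / 0.61351875 = 22.14375 / 0.61351875 ≈ 36.09.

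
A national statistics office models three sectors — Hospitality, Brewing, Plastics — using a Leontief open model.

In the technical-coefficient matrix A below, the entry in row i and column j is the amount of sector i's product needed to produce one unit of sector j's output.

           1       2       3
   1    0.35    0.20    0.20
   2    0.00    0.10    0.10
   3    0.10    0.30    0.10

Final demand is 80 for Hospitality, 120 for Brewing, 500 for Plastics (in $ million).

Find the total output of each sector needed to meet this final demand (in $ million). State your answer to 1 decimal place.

I − A =
  [   0.65    -0.20    -0.20]
  [   0.00     0.90    -0.10]
  [  -0.10    -0.30     0.90]
Cofactors of I−A, C_ij = (−1)^(i+j)·(minor ij) (rows/columns in the sector order above):
  C_11 = (0.90)(0.90) − (-0.10)(-0.30) = 0.7800
  C_12 = −[(0.00)(0.90) − (-0.10)(-0.10)] = 0.0100
  C_13 = (0.00)(-0.30) − (0.90)(-0.10) = 0.0900
  C_21 = −[(-0.20)(0.90) − (-0.20)(-0.30)] = 0.2400
  C_22 = (0.65)(0.90) − (-0.20)(-0.10) = 0.5650
  C_23 = −[(0.65)(-0.30) − (-0.20)(-0.10)] = 0.2150
  C_31 = (-0.20)(-0.10) − (-0.20)(0.90) = 0.2000
  C_32 = −[(0.65)(-0.10) − (-0.20)(0.00)] = 0.0650
  C_33 = (0.65)(0.90) − (-0.20)(0.00) = 0.5850
det(I−A) = Σ_j (I−A)_1j·C_1j = (0.65)(0.7800) + (-0.20)(0.0100) + (-0.20)(0.0900) = 0.4870
adj(I−A) = Cᵀ =
  [ 0.7800   0.2400   0.2000]
  [ 0.0100   0.5650   0.0650]
  [ 0.0900   0.2150   0.5850]
(I − A)⁻¹ = adj(I−A) / det(I−A) ≈
  [   1.6016     0.4928     0.4107]
  [   0.0205     1.1602     0.1335]
  [   0.1848     0.4415     1.2012]
x = (I − A)⁻¹ d = adj(I−A)·d / det(I−A), with det(I−A) = 0.4870:
  x_1 = (0.7800·80 + 0.2400·120 + 0.2000·500) / 0.4870 = 191.20 / 0.4870 ≈ 392.6
  x_2 = (0.0100·80 + 0.5650·120 + 0.0650·500) / 0.4870 = 101.10 / 0.4870 ≈ 207.6
  x_3 = (0.0900·80 + 0.2150·120 + 0.5850·500) / 0.4870 = 325.50 / 0.4870 ≈ 668.4

x_1 = 392.6, x_2 = 207.6, x_3 = 668.4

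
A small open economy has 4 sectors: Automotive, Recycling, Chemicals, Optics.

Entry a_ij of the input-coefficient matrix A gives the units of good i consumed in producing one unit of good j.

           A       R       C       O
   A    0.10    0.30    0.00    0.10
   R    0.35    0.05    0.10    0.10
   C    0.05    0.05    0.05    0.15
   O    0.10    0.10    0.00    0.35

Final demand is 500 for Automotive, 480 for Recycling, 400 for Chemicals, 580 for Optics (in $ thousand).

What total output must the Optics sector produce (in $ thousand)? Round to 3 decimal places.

I − A =
  [   0.90    -0.30     0.00    -0.10]
  [  -0.35     0.95    -0.10    -0.10]
  [  -0.05    -0.05     0.95    -0.15]
  [  -0.10    -0.10     0.00     0.65]
Compute the cofactors C_ij = (−1)^(i+j)·(3×3 minor ij) of I−A; the adjugate is their transpose:
adj(I−A) = Cᵀ =
  [ 0.572375   0.194750   0.020500   0.122750]
  [ 0.230375   0.546250   0.057500   0.132750]
  [ 0.061750   0.057000   0.462500   0.125000]
  [ 0.123500   0.114000   0.012000   0.706500]
det(I−A) = Σ_j (I−A)_1j·C_1j = (0.90)(0.572375) + (-0.30)(0.230375) + (0.00)(0.061750) + (-0.10)(0.123500) = 0.433675
(I − A)⁻¹ = adj(I−A) / det(I−A) ≈
  [   1.3198     0.4491     0.0473     0.2830]
  [   0.5312     1.2596     0.1326     0.3061]
  [   0.1424     0.1314     1.0665     0.2882]
  [   0.2848     0.2629     0.0277     1.6291]
x = (I − A)⁻¹ d = adj(I−A)·d / det(I−A), with det(I−A) = 0.433675:
  x_A = (0.572375·500 + 0.194750·480 + 0.020500·400 + 0.122750·580) / 0.433675 = 459.0625 / 0.433675 ≈ 1058.540
  x_R = (0.230375·500 + 0.546250·480 + 0.057500·400 + 0.132750·580) / 0.433675 = 477.3825 / 0.433675 ≈ 1100.784
  x_C = (0.061750·500 + 0.057000·480 + 0.462500·400 + 0.125000·580) / 0.433675 = 315.735 / 0.433675 ≈ 728.045
  x_O = (0.123500·500 + 0.114000·480 + 0.012000·400 + 0.706500·580) / 0.433675 = 531.04 / 0.433675 ≈ 1224.511

x_O = 1224.511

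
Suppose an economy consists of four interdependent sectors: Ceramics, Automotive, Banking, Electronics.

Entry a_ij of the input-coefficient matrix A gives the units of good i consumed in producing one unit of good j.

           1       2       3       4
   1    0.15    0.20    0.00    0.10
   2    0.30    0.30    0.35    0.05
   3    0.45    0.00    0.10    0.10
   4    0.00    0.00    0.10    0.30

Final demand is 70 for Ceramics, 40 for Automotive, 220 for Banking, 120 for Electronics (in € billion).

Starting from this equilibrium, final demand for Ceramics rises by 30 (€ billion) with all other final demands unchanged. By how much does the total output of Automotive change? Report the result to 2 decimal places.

I − A =
  [   0.85    -0.20     0.00    -0.10]
  [  -0.30     0.70    -0.35    -0.05]
  [  -0.45     0.00     0.90    -0.10]
  [   0.00     0.00    -0.10     0.70]
Compute the cofactors C_ij = (−1)^(i+j)·(3×3 minor ij) of I−A; the adjugate is their transpose:
adj(I−A) = Cᵀ =
  [ 0.43400   0.12400   0.05700   0.07900]
  [ 0.29850   0.52250   0.21550   0.11075]
  [ 0.22050   0.06300   0.37450   0.08950]
  [ 0.03150   0.00900   0.05350   0.45000]
det(I−A) = Σ_j (I−A)_1j·C_1j = (0.85)(0.43400) + (-0.20)(0.29850) + (0.00)(0.22050) + (-0.10)(0.03150) = 0.30605
(I − A)⁻¹ = adj(I−A) / det(I−A) ≈
  [   1.4181     0.4052     0.1862     0.2581]
  [   0.9753     1.7072     0.7041     0.3619]
  [   0.7205     0.2058     1.2237     0.2924]
  [   0.1029     0.0294     0.1748     1.4703]
Δx = (I − A)⁻¹ Δd with Δd having +30 in the Ceramics component and 0 elsewhere.
So Δx_2 = L_21 · (+30), where L_21 = adj(I−A)_21 / det(I−A) = 0.29850 / 0.30605.
Δx_2 = 0.29850 × (+30) / 0.30605 = 8.955 / 0.30605 ≈ 29.26.

Δx_2 = 29.26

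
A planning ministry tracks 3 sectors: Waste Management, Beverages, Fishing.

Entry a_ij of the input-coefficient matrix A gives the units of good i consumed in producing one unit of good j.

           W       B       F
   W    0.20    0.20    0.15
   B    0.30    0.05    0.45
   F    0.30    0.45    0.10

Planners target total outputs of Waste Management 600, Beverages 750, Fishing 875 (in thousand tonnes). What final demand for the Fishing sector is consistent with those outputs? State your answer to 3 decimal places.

d_F = 270.000

I − A =
  [   0.80    -0.20    -0.15]
  [  -0.30     0.95    -0.45]
  [  -0.30    -0.45     0.90]
d = (I − A) x:
  d_W = (+0.80)·600 + (-0.20)·750 + (-0.15)·875 = 198.750
  d_B = (-0.30)·600 + (+0.95)·750 + (-0.45)·875 = 138.750
  d_F = (-0.30)·600 + (-0.45)·750 + (+0.90)·875 = 270.000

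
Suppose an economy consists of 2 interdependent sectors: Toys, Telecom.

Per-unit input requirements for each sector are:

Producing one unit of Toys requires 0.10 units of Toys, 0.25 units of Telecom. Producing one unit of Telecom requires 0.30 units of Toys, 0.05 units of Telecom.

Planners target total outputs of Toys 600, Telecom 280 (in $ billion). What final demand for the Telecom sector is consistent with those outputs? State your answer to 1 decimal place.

I − A =
  [   0.90    -0.30]
  [  -0.25     0.95]
d = (I − A) x:
  d_1 = (+0.90)·600 + (-0.30)·280 = 456.0
  d_2 = (-0.25)·600 + (+0.95)·280 = 116.0

d_2 = 116.0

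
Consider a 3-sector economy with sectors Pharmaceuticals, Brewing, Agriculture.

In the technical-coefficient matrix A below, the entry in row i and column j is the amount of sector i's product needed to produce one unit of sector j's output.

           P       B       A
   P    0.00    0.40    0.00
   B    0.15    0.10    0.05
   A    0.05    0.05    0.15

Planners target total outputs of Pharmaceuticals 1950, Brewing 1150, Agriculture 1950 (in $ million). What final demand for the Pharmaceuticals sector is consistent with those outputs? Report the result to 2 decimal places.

d_P = 1490.00

I − A =
  [   1.00    -0.40     0.00]
  [  -0.15     0.90    -0.05]
  [  -0.05    -0.05     0.85]
d = (I − A) x:
  d_P = (+1.00)·1950 + (-0.40)·1150 + (+0.00)·1950 = 1490.00
  d_B = (-0.15)·1950 + (+0.90)·1150 + (-0.05)·1950 = 645.00
  d_A = (-0.05)·1950 + (-0.05)·1150 + (+0.85)·1950 = 1502.50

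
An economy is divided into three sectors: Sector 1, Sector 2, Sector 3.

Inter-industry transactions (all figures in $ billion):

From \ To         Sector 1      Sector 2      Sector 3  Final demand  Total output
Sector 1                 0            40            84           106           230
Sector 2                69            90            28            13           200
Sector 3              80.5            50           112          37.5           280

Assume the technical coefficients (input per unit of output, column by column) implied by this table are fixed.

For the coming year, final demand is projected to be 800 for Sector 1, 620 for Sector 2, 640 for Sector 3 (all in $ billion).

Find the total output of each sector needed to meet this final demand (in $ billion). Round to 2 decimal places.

x_1 = 2659.15, x_2 = 3303.99, x_3 = 3994.50

Technical coefficients a_ij = z_ij / X_j:
  a_11 = 0/230 = 0.00, a_21 = 69/230 = 0.30, a_31 = 80.5/230 = 0.35
  a_12 = 40/200 = 0.20, a_22 = 90/200 = 0.45, a_32 = 50/200 = 0.25
  a_13 = 84/280 = 0.30, a_23 = 28/280 = 0.10, a_33 = 112/280 = 0.40
I − A =
  [   1.00    -0.20    -0.30]
  [  -0.30     0.55    -0.10]
  [  -0.35    -0.25     0.60]
Cofactors of I−A, C_ij = (−1)^(i+j)·(minor ij) (rows/columns in the sector order above):
  C_11 = (0.55)(0.60) − (-0.10)(-0.25) = 0.3050
  C_12 = −[(-0.30)(0.60) − (-0.10)(-0.35)] = 0.2150
  C_13 = (-0.30)(-0.25) − (0.55)(-0.35) = 0.2675
  C_21 = −[(-0.20)(0.60) − (-0.30)(-0.25)] = 0.1950
  C_22 = (1.00)(0.60) − (-0.30)(-0.35) = 0.4950
  C_23 = −[(1.00)(-0.25) − (-0.20)(-0.35)] = 0.3200
  C_31 = (-0.20)(-0.10) − (-0.30)(0.55) = 0.1850
  C_32 = −[(1.00)(-0.10) − (-0.30)(-0.30)] = 0.1900
  C_33 = (1.00)(0.55) − (-0.20)(-0.30) = 0.4900
det(I−A) = Σ_j (I−A)_1j·C_1j = (1.00)(0.3050) + (-0.20)(0.2150) + (-0.30)(0.2675) = 0.18175
adj(I−A) = Cᵀ =
  [ 0.3050   0.1950   0.1850]
  [ 0.2150   0.4950   0.1900]
  [ 0.2675   0.3200   0.4900]
(I − A)⁻¹ = adj(I−A) / det(I−A) ≈
  [   1.6781     1.0729     1.0179]
  [   1.1829     2.7235     1.0454]
  [   1.4718     1.7607     2.6960]
x = (I − A)⁻¹ d = adj(I−A)·d / det(I−A), with det(I−A) = 0.18175:
  x_1 = (0.3050·800 + 0.1950·620 + 0.1850·640) / 0.18175 = 483.30 / 0.18175 ≈ 2659.15
  x_2 = (0.2150·800 + 0.4950·620 + 0.1900·640) / 0.18175 = 600.50 / 0.18175 ≈ 3303.99
  x_3 = (0.2675·800 + 0.3200·620 + 0.4900·640) / 0.18175 = 726.00 / 0.18175 ≈ 3994.50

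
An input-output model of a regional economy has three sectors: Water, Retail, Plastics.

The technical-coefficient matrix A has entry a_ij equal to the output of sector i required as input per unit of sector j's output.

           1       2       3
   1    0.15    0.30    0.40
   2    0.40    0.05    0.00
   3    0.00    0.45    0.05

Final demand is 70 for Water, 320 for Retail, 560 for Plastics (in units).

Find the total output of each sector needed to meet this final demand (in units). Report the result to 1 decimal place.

I − A =
  [   0.85    -0.30    -0.40]
  [  -0.40     0.95     0.00]
  [   0.00    -0.45     0.95]
Cofactors of I−A, C_ij = (−1)^(i+j)·(minor ij) (rows/columns in the sector order above):
  C_11 = (0.95)(0.95) − (0.00)(-0.45) = 0.9025
  C_12 = −[(-0.40)(0.95) − (0.00)(0.00)] = 0.3800
  C_13 = (-0.40)(-0.45) − (0.95)(0.00) = 0.1800
  C_21 = −[(-0.30)(0.95) − (-0.40)(-0.45)] = 0.4650
  C_22 = (0.85)(0.95) − (-0.40)(0.00) = 0.8075
  C_23 = −[(0.85)(-0.45) − (-0.30)(0.00)] = 0.3825
  C_31 = (-0.30)(0.00) − (-0.40)(0.95) = 0.3800
  C_32 = −[(0.85)(0.00) − (-0.40)(-0.40)] = 0.1600
  C_33 = (0.85)(0.95) − (-0.30)(-0.40) = 0.6875
det(I−A) = Σ_j (I−A)_1j·C_1j = (0.85)(0.9025) + (-0.30)(0.3800) + (-0.40)(0.1800) = 0.581125
adj(I−A) = Cᵀ =
  [ 0.9025   0.4650   0.3800]
  [ 0.3800   0.8075   0.1600]
  [ 0.1800   0.3825   0.6875]
(I − A)⁻¹ = adj(I−A) / det(I−A) ≈
  [   1.5530     0.8002     0.6539]
  [   0.6539     1.3895     0.2753]
  [   0.3097     0.6582     1.1831]
x = (I − A)⁻¹ d = adj(I−A)·d / det(I−A), with det(I−A) = 0.581125:
  x_1 = (0.9025·70 + 0.4650·320 + 0.3800·560) / 0.581125 = 424.775 / 0.581125 ≈ 731.0
  x_2 = (0.3800·70 + 0.8075·320 + 0.1600·560) / 0.581125 = 374.60 / 0.581125 ≈ 644.6
  x_3 = (0.1800·70 + 0.3825·320 + 0.6875·560) / 0.581125 = 520.00 / 0.581125 ≈ 894.8

x_1 = 731.0, x_2 = 644.6, x_3 = 894.8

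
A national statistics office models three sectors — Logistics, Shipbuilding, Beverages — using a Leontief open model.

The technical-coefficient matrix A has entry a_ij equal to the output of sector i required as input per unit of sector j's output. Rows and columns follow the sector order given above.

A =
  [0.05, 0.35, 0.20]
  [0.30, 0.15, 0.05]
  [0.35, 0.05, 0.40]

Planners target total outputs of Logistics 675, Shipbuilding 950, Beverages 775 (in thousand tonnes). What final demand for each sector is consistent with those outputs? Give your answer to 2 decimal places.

d_1 = 153.75, d_2 = 566.25, d_3 = 181.25

I − A =
  [   0.95    -0.35    -0.20]
  [  -0.30     0.85    -0.05]
  [  -0.35    -0.05     0.60]
d = (I − A) x:
  d_1 = (+0.95)·675 + (-0.35)·950 + (-0.20)·775 = 153.75
  d_2 = (-0.30)·675 + (+0.85)·950 + (-0.05)·775 = 566.25
  d_3 = (-0.35)·675 + (-0.05)·950 + (+0.60)·775 = 181.25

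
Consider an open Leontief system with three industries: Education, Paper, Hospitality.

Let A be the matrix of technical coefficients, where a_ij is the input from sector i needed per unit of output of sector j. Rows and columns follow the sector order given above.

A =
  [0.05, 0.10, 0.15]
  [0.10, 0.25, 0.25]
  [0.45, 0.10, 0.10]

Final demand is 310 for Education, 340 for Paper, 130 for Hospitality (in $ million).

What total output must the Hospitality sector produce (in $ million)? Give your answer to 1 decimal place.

x_H = 452.5

I − A =
  [   0.95    -0.10    -0.15]
  [  -0.10     0.75    -0.25]
  [  -0.45    -0.10     0.90]
Cofactors of I−A, C_ij = (−1)^(i+j)·(minor ij) (rows/columns in the sector order above):
  C_11 = (0.75)(0.90) − (-0.25)(-0.10) = 0.6500
  C_12 = −[(-0.10)(0.90) − (-0.25)(-0.45)] = 0.2025
  C_13 = (-0.10)(-0.10) − (0.75)(-0.45) = 0.3475
  C_21 = −[(-0.10)(0.90) − (-0.15)(-0.10)] = 0.1050
  C_22 = (0.95)(0.90) − (-0.15)(-0.45) = 0.7875
  C_23 = −[(0.95)(-0.10) − (-0.10)(-0.45)] = 0.1400
  C_31 = (-0.10)(-0.25) − (-0.15)(0.75) = 0.1375
  C_32 = −[(0.95)(-0.25) − (-0.15)(-0.10)] = 0.2525
  C_33 = (0.95)(0.75) − (-0.10)(-0.10) = 0.7025
det(I−A) = Σ_j (I−A)_1j·C_1j = (0.95)(0.6500) + (-0.10)(0.2025) + (-0.15)(0.3475) = 0.545125
adj(I−A) = Cᵀ =
  [ 0.6500   0.1050   0.1375]
  [ 0.2025   0.7875   0.2525]
  [ 0.3475   0.1400   0.7025]
(I − A)⁻¹ = adj(I−A) / det(I−A) ≈
  [   1.1924     0.1926     0.2522]
  [   0.3715     1.4446     0.4632]
  [   0.6375     0.2568     1.2887]
x = (I − A)⁻¹ d = adj(I−A)·d / det(I−A), with det(I−A) = 0.545125:
  x_E = (0.6500·310 + 0.1050·340 + 0.1375·130) / 0.545125 = 255.075 / 0.545125 ≈ 467.9
  x_P = (0.2025·310 + 0.7875·340 + 0.2525·130) / 0.545125 = 363.35 / 0.545125 ≈ 666.5
  x_H = (0.3475·310 + 0.1400·340 + 0.7025·130) / 0.545125 = 246.65 / 0.545125 ≈ 452.5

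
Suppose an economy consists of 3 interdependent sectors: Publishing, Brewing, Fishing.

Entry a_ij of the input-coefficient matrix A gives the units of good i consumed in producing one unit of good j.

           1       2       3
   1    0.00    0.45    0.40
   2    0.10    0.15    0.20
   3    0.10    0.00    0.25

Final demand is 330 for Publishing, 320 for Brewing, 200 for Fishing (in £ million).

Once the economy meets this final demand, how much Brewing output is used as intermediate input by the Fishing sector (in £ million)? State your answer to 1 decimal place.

z_23 = 72.6

I − A =
  [   1.00    -0.45    -0.40]
  [  -0.10     0.85    -0.20]
  [  -0.10     0.00     0.75]
Cofactors of I−A, C_ij = (−1)^(i+j)·(minor ij) (rows/columns in the sector order above):
  C_11 = (0.85)(0.75) − (-0.20)(0.00) = 0.6375
  C_12 = −[(-0.10)(0.75) − (-0.20)(-0.10)] = 0.0950
  C_13 = (-0.10)(0.00) − (0.85)(-0.10) = 0.0850
  C_21 = −[(-0.45)(0.75) − (-0.40)(0.00)] = 0.3375
  C_22 = (1.00)(0.75) − (-0.40)(-0.10) = 0.7100
  C_23 = −[(1.00)(0.00) − (-0.45)(-0.10)] = 0.0450
  C_31 = (-0.45)(-0.20) − (-0.40)(0.85) = 0.4300
  C_32 = −[(1.00)(-0.20) − (-0.40)(-0.10)] = 0.2400
  C_33 = (1.00)(0.85) − (-0.45)(-0.10) = 0.8050
det(I−A) = Σ_j (I−A)_1j·C_1j = (1.00)(0.6375) + (-0.45)(0.0950) + (-0.40)(0.0850) = 0.56075
adj(I−A) = Cᵀ =
  [ 0.6375   0.3375   0.4300]
  [ 0.0950   0.7100   0.2400]
  [ 0.0850   0.0450   0.8050]
(I − A)⁻¹ = adj(I−A) / det(I−A) ≈
  [   1.1369     0.6019     0.7668]
  [   0.1694     1.2662     0.4280]
  [   0.1516     0.0802     1.4356]
First solve x = (I − A)⁻¹ d = adj(I−A)·d / det(I−A); in particular x_3 = (0.0850·330 + 0.0450·320 + 0.8050·200) / 0.56075 = 203.45 / 0.56075 ≈ 362.818.
Intermediate flow from 2 to 3: z_23 = a_23 · x_3 = 0.20 × 203.45 / 0.56075 = 40.69 / 0.56075 ≈ 72.6.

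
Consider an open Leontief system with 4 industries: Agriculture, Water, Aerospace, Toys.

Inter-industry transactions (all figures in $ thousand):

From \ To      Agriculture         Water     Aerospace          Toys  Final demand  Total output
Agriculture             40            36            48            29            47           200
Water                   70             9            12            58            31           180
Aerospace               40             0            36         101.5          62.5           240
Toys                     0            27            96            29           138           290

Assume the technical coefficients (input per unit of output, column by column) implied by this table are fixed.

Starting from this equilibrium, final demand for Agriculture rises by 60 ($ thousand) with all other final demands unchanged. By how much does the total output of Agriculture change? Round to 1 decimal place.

Technical coefficients a_ij = z_ij / X_j:
  a_11 = 40/200 = 0.20, a_21 = 70/200 = 0.35, a_31 = 40/200 = 0.20, a_41 = 0/200 = 0.00
  a_12 = 36/180 = 0.20, a_22 = 9/180 = 0.05, a_32 = 0/180 = 0.00, a_42 = 27/180 = 0.15
  a_13 = 48/240 = 0.20, a_23 = 12/240 = 0.05, a_33 = 36/240 = 0.15, a_43 = 96/240 = 0.40
  a_14 = 29/290 = 0.10, a_24 = 58/290 = 0.20, a_34 = 101.5/290 = 0.35, a_44 = 29/290 = 0.10
I − A =
  [   0.80    -0.20    -0.20    -0.10]
  [  -0.35     0.95    -0.05    -0.20]
  [  -0.20     0.00     0.85    -0.35]
  [   0.00    -0.15    -0.40     0.90]
Compute the cofactors C_ij = (−1)^(i+j)·(3×3 minor ij) of I−A; the adjugate is their transpose:
adj(I−A) = Cᵀ =
  [ 0.565625   0.148250   0.228750   0.184750]
  [ 0.243750   0.456000   0.177000   0.197250]
  [ 0.183375   0.081000   0.591750   0.268500]
  [ 0.122125   0.112000   0.292500   0.546500]
det(I−A) = Σ_j (I−A)_1j·C_1j = (0.80)(0.565625) + (-0.20)(0.243750) + (-0.20)(0.183375) + (-0.10)(0.122125) = 0.3548625
(I − A)⁻¹ = adj(I−A) / det(I−A) ≈
  [   1.5939     0.4178     0.6446     0.5206]
  [   0.6869     1.2850     0.4988     0.5558]
  [   0.5167     0.2283     1.6675     0.7566]
  [   0.3441     0.3156     0.8243     1.5400]
Δx = (I − A)⁻¹ Δd with Δd having +60 in the Agriculture component and 0 elsewhere.
So Δx_1 = L_11 · (+60), where L_11 = adj(I−A)_11 / det(I−A) = 0.565625 / 0.3548625.
Δx_1 = 0.565625 × (+60) / 0.3548625 = 33.9375 / 0.3548625 ≈ 95.6.

Δx_1 = 95.6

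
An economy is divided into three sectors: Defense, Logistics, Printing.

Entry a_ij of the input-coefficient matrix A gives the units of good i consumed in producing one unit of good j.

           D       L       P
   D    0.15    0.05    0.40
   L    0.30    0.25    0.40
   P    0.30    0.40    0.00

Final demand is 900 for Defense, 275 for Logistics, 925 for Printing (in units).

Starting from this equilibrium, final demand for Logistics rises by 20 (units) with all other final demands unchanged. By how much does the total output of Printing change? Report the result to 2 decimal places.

Δx_P = 20.73

I − A =
  [   0.85    -0.05    -0.40]
  [  -0.30     0.75    -0.40]
  [  -0.30    -0.40     1.00]
Cofactors of I−A, C_ij = (−1)^(i+j)·(minor ij) (rows/columns in the sector order above):
  C_11 = (0.75)(1.00) − (-0.40)(-0.40) = 0.5900
  C_12 = −[(-0.30)(1.00) − (-0.40)(-0.30)] = 0.4200
  C_13 = (-0.30)(-0.40) − (0.75)(-0.30) = 0.3450
  C_21 = −[(-0.05)(1.00) − (-0.40)(-0.40)] = 0.2100
  C_22 = (0.85)(1.00) − (-0.40)(-0.30) = 0.7300
  C_23 = −[(0.85)(-0.40) − (-0.05)(-0.30)] = 0.3550
  C_31 = (-0.05)(-0.40) − (-0.40)(0.75) = 0.3200
  C_32 = −[(0.85)(-0.40) − (-0.40)(-0.30)] = 0.4600
  C_33 = (0.85)(0.75) − (-0.05)(-0.30) = 0.6225
det(I−A) = Σ_j (I−A)_1j·C_1j = (0.85)(0.5900) + (-0.05)(0.4200) + (-0.40)(0.3450) = 0.3425
adj(I−A) = Cᵀ =
  [ 0.5900   0.2100   0.3200]
  [ 0.4200   0.7300   0.4600]
  [ 0.3450   0.3550   0.6225]
(I − A)⁻¹ = adj(I−A) / det(I−A) ≈
  [   1.7226     0.6131     0.9343]
  [   1.2263     2.1314     1.3431]
  [   1.0073     1.0365     1.8175]
Δx = (I − A)⁻¹ Δd with Δd having +20 in the Logistics component and 0 elsewhere.
So Δx_P = L_PL · (+20), where L_PL = adj(I−A)_PL / det(I−A) = 0.3550 / 0.3425.
Δx_P = 0.3550 × (+20) / 0.3425 = 7.10 / 0.3425 ≈ 20.73.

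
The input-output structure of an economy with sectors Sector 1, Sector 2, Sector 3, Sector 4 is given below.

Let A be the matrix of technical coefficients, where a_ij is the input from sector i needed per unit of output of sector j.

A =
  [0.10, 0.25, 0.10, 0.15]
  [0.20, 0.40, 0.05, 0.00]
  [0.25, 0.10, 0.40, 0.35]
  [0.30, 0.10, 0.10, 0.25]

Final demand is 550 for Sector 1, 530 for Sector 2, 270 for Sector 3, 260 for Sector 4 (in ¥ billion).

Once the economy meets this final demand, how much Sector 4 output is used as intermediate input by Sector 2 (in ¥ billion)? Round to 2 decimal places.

z_42 = 158.14

I − A =
  [   0.90    -0.25    -0.10    -0.15]
  [  -0.20     0.60    -0.05     0.00]
  [  -0.25    -0.10     0.60    -0.35]
  [  -0.30    -0.10    -0.10     0.75]
Compute the cofactors C_ij = (−1)^(i+j)·(3×3 minor ij) of I−A; the adjugate is their transpose:
adj(I−A) = Cᵀ =
  [ 0.243500   0.125250   0.064125   0.078625]
  [ 0.097625   0.313500   0.049500   0.042625]
  [ 0.197500   0.171375   0.337500   0.197000]
  [ 0.136750   0.114750   0.077250   0.269375]
det(I−A) = Σ_j (I−A)_1j·C_1j = (0.90)(0.243500) + (-0.25)(0.097625) + (-0.10)(0.197500) + (-0.15)(0.136750) = 0.15448125
(I − A)⁻¹ = adj(I−A) / det(I−A) ≈
  [   1.5762     0.8108     0.4151     0.5090]
  [   0.6320     2.0294     0.3204     0.2759]
  [   1.2785     1.1094     2.1847     1.2752]
  [   0.8852     0.7428     0.5001     1.7437]
First solve x = (I − A)⁻¹ d = adj(I−A)·d / det(I−A); in particular x_2 = (0.097625·550 + 0.313500·530 + 0.049500·270 + 0.042625·260) / 0.15448125 = 244.29625 / 0.15448125 ≈ 1581.3974.
Intermediate flow from 4 to 2: z_42 = a_42 · x_2 = 0.10 × 244.29625 / 0.15448125 = 24.429625 / 0.15448125 ≈ 158.14.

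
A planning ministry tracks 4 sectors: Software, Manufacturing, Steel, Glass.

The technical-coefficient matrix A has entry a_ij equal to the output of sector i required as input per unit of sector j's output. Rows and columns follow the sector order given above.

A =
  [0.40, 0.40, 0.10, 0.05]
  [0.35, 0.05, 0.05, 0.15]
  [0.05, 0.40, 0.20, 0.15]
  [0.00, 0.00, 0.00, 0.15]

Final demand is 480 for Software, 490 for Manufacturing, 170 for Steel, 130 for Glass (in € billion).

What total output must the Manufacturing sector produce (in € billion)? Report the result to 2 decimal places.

I − A =
  [   0.60    -0.40    -0.10    -0.05]
  [  -0.35     0.95    -0.05    -0.15]
  [  -0.05    -0.40     0.80    -0.15]
  [   0.00     0.00     0.00     0.85]
Compute the cofactors C_ij = (−1)^(i+j)·(3×3 minor ij) of I−A; the adjugate is their transpose:
adj(I−A) = Cᵀ =
  [ 0.629000   0.306000   0.097750   0.108250]
  [ 0.240125   0.403750   0.055250   0.095125]
  [ 0.159375   0.221000   0.365500   0.112875]
  [ 0.000000   0.000000   0.000000   0.312250]
det(I−A) = Σ_j (I−A)_1j·C_1j = (0.60)(0.629000) + (-0.40)(0.240125) + (-0.10)(0.159375) + (-0.05)(0.000000) = 0.2654125
(I − A)⁻¹ = adj(I−A) / det(I−A) ≈
  [   2.3699     1.1529     0.3683     0.4079]
  [   0.9047     1.5212     0.2082     0.3584]
  [   0.6005     0.8327     1.3771     0.4253]
  [   0.0000     0.0000     0.0000     1.1765]
x = (I − A)⁻¹ d = adj(I−A)·d / det(I−A), with det(I−A) = 0.2654125:
  x_1 = (0.629000·480 + 0.306000·490 + 0.097750·170 + 0.108250·130) / 0.2654125 = 482.55 / 0.2654125 ≈ 1818.11
  x_2 = (0.240125·480 + 0.403750·490 + 0.055250·170 + 0.095125·130) / 0.2654125 = 334.85625 / 0.2654125 ≈ 1261.64
  x_3 = (0.159375·480 + 0.221000·490 + 0.365500·170 + 0.112875·130) / 0.2654125 = 261.59875 / 0.2654125 ≈ 985.63
  x_4 = (0.000000·480 + 0.000000·490 + 0.000000·170 + 0.312250·130) / 0.2654125 = 40.5925 / 0.2654125 ≈ 152.94

x_2 = 1261.64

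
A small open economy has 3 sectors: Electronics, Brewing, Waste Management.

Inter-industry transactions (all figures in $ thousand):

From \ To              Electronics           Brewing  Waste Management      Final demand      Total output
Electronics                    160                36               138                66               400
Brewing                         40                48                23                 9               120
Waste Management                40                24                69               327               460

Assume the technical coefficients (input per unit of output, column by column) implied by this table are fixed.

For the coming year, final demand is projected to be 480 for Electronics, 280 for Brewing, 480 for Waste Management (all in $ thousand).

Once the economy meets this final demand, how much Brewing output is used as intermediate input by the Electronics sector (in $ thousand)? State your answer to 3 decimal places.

z_21 = 169.398

Technical coefficients a_ij = z_ij / X_j:
  a_11 = 160/400 = 0.40, a_21 = 40/400 = 0.10, a_31 = 40/400 = 0.10
  a_12 = 36/120 = 0.30, a_22 = 48/120 = 0.40, a_32 = 24/120 = 0.20
  a_13 = 138/460 = 0.30, a_23 = 23/460 = 0.05, a_33 = 69/460 = 0.15
I − A =
  [   0.60    -0.30    -0.30]
  [  -0.10     0.60    -0.05]
  [  -0.10    -0.20     0.85]
Cofactors of I−A, C_ij = (−1)^(i+j)·(minor ij) (rows/columns in the sector order above):
  C_11 = (0.60)(0.85) − (-0.05)(-0.20) = 0.5000
  C_12 = −[(-0.10)(0.85) − (-0.05)(-0.10)] = 0.0900
  C_13 = (-0.10)(-0.20) − (0.60)(-0.10) = 0.0800
  C_21 = −[(-0.30)(0.85) − (-0.30)(-0.20)] = 0.3150
  C_22 = (0.60)(0.85) − (-0.30)(-0.10) = 0.4800
  C_23 = −[(0.60)(-0.20) − (-0.30)(-0.10)] = 0.1500
  C_31 = (-0.30)(-0.05) − (-0.30)(0.60) = 0.1950
  C_32 = −[(0.60)(-0.05) − (-0.30)(-0.10)] = 0.0600
  C_33 = (0.60)(0.60) − (-0.30)(-0.10) = 0.3300
det(I−A) = Σ_j (I−A)_1j·C_1j = (0.60)(0.5000) + (-0.30)(0.0900) + (-0.30)(0.0800) = 0.2490
adj(I−A) = Cᵀ =
  [ 0.5000   0.3150   0.1950]
  [ 0.0900   0.4800   0.0600]
  [ 0.0800   0.1500   0.3300]
(I − A)⁻¹ = adj(I−A) / det(I−A) ≈
  [   2.0080     1.2651     0.7831]
  [   0.3614     1.9277     0.2410]
  [   0.3213     0.6024     1.3253]
First solve x = (I − A)⁻¹ d = adj(I−A)·d / det(I−A); in particular x_1 = (0.5000·480 + 0.3150·280 + 0.1950·480) / 0.2490 = 421.80 / 0.2490 ≈ 1693.97590.
Intermediate flow from 2 to 1: z_21 = a_21 · x_1 = 0.10 × 421.80 / 0.2490 = 42.18 / 0.2490 ≈ 169.398.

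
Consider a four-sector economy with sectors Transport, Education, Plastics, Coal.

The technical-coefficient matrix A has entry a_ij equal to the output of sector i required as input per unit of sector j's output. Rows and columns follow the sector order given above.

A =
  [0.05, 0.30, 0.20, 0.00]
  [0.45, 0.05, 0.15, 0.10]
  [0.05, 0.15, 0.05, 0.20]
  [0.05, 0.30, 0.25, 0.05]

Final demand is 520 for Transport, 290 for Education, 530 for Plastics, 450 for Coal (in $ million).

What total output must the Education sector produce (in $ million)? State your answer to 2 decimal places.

I − A =
  [   0.95    -0.30    -0.20     0.00]
  [  -0.45     0.95    -0.15    -0.10]
  [  -0.05    -0.15     0.95    -0.20]
  [  -0.05    -0.30    -0.25     0.95]
Compute the cofactors C_ij = (−1)^(i+j)·(3×3 minor ij) of I−A; the adjugate is their transpose:
adj(I−A) = Cᵀ =
  [ 0.747250   0.296250   0.224750   0.078500]
  [ 0.398250   0.798375   0.245625   0.135750]
  [ 0.145000   0.209625   0.699125   0.169250]
  [ 0.203250   0.322875   0.273375   0.682500]
det(I−A) = Σ_j (I−A)_1j·C_1j = (0.95)(0.747250) + (-0.30)(0.398250) + (-0.20)(0.145000) + (0.00)(0.203250) = 0.5614125
(I − A)⁻¹ = adj(I−A) / det(I−A) ≈
  [   1.3310     0.5277     0.4003     0.1398]
  [   0.7094     1.4221     0.4375     0.2418]
  [   0.2583     0.3734     1.2453     0.3015]
  [   0.3620     0.5751     0.4869     1.2157]
x = (I − A)⁻¹ d = adj(I−A)·d / det(I−A), with det(I−A) = 0.5614125:
  x_1 = (0.747250·520 + 0.296250·290 + 0.224750·530 + 0.078500·450) / 0.5614125 = 628.925 / 0.5614125 ≈ 1120.25
  x_2 = (0.398250·520 + 0.798375·290 + 0.245625·530 + 0.135750·450) / 0.5614125 = 629.8875 / 0.5614125 ≈ 1121.97
  x_3 = (0.145000·520 + 0.209625·290 + 0.699125·530 + 0.169250·450) / 0.5614125 = 582.89 / 0.5614125 ≈ 1038.26
  x_4 = (0.203250·520 + 0.322875·290 + 0.273375·530 + 0.682500·450) / 0.5614125 = 651.3375 / 0.5614125 ≈ 1160.18

x_2 = 1121.97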